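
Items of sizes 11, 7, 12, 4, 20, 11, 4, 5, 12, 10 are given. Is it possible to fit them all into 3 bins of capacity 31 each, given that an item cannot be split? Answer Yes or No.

Total = 96; ⌈96/31⌉ = 4.
At least 4 bins are required, but only 3 are allowed.

No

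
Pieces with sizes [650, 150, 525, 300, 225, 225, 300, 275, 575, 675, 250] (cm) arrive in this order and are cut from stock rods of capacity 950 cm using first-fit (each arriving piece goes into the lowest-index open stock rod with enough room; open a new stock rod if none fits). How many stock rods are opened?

  650 → stock rod 1 (new)  [load 650/950]
  150 → stock rod 1  [load 800/950]
  525 → stock rod 2 (new)  [load 525/950]
  300 → stock rod 2  [load 825/950]
  225 → stock rod 3 (new)  [load 225/950]
  225 → stock rod 3  [load 450/950]
  300 → stock rod 3  [load 750/950]
  275 → stock rod 4 (new)  [load 275/950]
  575 → stock rod 4  [load 850/950]
  675 → stock rod 5 (new)  [load 675/950]
  250 → stock rod 5  [load 925/950]
5 stock rods opened.

5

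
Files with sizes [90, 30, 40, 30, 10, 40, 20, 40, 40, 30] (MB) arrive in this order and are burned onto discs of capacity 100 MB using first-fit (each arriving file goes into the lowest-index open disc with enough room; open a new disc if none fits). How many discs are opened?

4

  90 → disc 1 (new)  [load 90/100]
  30 → disc 2 (new)  [load 30/100]
  40 → disc 2  [load 70/100]
  30 → disc 2  [load 100/100]
  10 → disc 1  [load 100/100]
  40 → disc 3 (new)  [load 40/100]
  20 → disc 3  [load 60/100]
  40 → disc 3  [load 100/100]
  40 → disc 4 (new)  [load 40/100]
  30 → disc 4  [load 70/100]
4 discs opened.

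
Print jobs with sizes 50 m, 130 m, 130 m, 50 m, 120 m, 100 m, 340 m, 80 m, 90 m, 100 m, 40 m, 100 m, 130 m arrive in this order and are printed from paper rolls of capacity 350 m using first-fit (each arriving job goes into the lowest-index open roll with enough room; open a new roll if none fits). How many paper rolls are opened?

  50 → roll 1 (new)  [load 50/350]
  130 → roll 1  [load 180/350]
  130 → roll 1  [load 310/350]
  50 → roll 2 (new)  [load 50/350]
  120 → roll 2  [load 170/350]
  100 → roll 2  [load 270/350]
  340 → roll 3 (new)  [load 340/350]
  80 → roll 2  [load 350/350]
  90 → roll 4 (new)  [load 90/350]
  100 → roll 4  [load 190/350]
  40 → roll 1  [load 350/350]
  100 → roll 4  [load 290/350]
  130 → roll 5 (new)  [load 130/350]
5 paper rolls opened.

5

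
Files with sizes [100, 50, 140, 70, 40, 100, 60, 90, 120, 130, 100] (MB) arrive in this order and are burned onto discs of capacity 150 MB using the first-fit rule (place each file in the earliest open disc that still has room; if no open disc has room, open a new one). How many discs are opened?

  100 → disc 1 (new)  [load 100/150]
  50 → disc 1  [load 150/150]
  140 → disc 2 (new)  [load 140/150]
  70 → disc 3 (new)  [load 70/150]
  40 → disc 3  [load 110/150]
  100 → disc 4 (new)  [load 100/150]
  60 → disc 5 (new)  [load 60/150]
  90 → disc 5  [load 150/150]
  120 → disc 6 (new)  [load 120/150]
  130 → disc 7 (new)  [load 130/150]
  100 → disc 8 (new)  [load 100/150]
8 discs opened.

8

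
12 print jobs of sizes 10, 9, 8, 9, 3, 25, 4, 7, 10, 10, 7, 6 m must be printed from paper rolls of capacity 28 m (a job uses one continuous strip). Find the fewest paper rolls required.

Total = 25 + 10 + 10 + 10 + 9 + 9 + 8 + 7 + 7 + 6 + 4 + 3 = 108 m.
Lower bound: ⌈108/28⌉ = 4 paper rolls.
A packing using 4 paper rolls:
  roll 1: 25 + 3 = 28
  roll 2: 10 + 10 + 8 = 28
  roll 3: 10 + 9 + 9 = 28
  roll 4: 7 + 7 + 6 + 4 = 24
This matches the lower bound, so 4 is optimal.

4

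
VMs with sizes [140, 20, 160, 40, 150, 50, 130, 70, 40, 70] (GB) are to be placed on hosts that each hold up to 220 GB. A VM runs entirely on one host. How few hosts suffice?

Total = 160 + 150 + 140 + 130 + 70 + 70 + 50 + 40 + 40 + 20 = 870 GB.
Lower bound: ⌈870/220⌉ = 4 hosts.
A packing using 4 hosts:
  host 1: 160 + 40 + 20 = 220
  host 2: 150 + 70 = 220
  host 3: 140 + 70 = 210
  host 4: 130 + 50 + 40 = 220
This matches the lower bound, so 4 is optimal.

4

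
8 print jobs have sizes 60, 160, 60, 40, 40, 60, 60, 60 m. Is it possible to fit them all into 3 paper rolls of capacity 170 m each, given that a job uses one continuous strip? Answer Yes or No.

Total = 540 m; ⌈540/170⌉ = 4.
At least 4 paper rolls are required, but only 3 are allowed.

No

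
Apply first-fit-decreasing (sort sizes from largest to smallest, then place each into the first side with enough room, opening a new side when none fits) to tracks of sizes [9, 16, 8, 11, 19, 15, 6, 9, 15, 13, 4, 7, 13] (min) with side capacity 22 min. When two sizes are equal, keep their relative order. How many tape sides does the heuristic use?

Sorted descending: 19, 16, 15, 15, 13, 13, 11, 9, 9, 8, 7, 6, 4.
  19 → side 1 (new)  [load 19/22]
  16 → side 2 (new)  [load 16/22]
  15 → side 3 (new)  [load 15/22]
  15 → side 4 (new)  [load 15/22]
  13 → side 5 (new)  [load 13/22]
  13 → side 6 (new)  [load 13/22]
  11 → side 7 (new)  [load 11/22]
  9 → side 5  [load 22/22]
  9 → side 6  [load 22/22]
  8 → side 7  [load 19/22]
  7 → side 3  [load 22/22]
  6 → side 2  [load 22/22]
  4 → side 4  [load 19/22]
7 tape sides opened.

7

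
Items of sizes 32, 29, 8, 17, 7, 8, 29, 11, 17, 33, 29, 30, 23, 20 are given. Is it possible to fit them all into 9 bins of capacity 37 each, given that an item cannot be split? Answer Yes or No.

Yes

A valid assignment using 9 bins:
  bin 1: 33 = 33
  bin 2: 32 = 32
  bin 3: 30 + 7 = 37
  bin 4: 29 + 8 = 37
  bin 5: 29 + 8 = 37
  bin 6: 29 = 29
  bin 7: 23 + 11 = 34
  bin 8: 20 + 17 = 37
  bin 9: 17 = 17
Every load is within 37, so 9 bins suffice.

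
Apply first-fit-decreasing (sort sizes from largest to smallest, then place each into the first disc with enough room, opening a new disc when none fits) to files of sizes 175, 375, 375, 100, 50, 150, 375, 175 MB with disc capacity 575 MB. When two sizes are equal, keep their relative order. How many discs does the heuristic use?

4

Sorted descending: 375, 375, 375, 175, 175, 150, 100, 50.
  375 → disc 1 (new)  [load 375/575]
  375 → disc 2 (new)  [load 375/575]
  375 → disc 3 (new)  [load 375/575]
  175 → disc 1  [load 550/575]
  175 → disc 2  [load 550/575]
  150 → disc 3  [load 525/575]
  100 → disc 4 (new)  [load 100/575]
  50 → disc 3  [load 575/575]
4 discs opened.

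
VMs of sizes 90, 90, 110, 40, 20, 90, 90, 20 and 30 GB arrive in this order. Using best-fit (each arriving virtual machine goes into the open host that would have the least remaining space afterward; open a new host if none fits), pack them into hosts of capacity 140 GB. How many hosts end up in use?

  90 → host 1 (new)  [load 90/140]
  90 → host 2 (new)  [load 90/140]
  110 → host 3 (new)  [load 110/140]
  40 → host 1  [load 130/140]
  20 → host 3  [load 130/140]
  90 → host 4 (new)  [load 90/140]
  90 → host 5 (new)  [load 90/140]
  20 → host 2  [load 110/140]
  30 → host 2  [load 140/140]
5 hosts opened.

5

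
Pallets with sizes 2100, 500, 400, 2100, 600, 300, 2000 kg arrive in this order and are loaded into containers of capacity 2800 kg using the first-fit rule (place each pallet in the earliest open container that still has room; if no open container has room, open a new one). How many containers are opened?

  2100 → container 1 (new)  [load 2100/2800]
  500 → container 1  [load 2600/2800]
  400 → container 2 (new)  [load 400/2800]
  2100 → container 2  [load 2500/2800]
  600 → container 3 (new)  [load 600/2800]
  300 → container 2  [load 2800/2800]
  2000 → container 3  [load 2600/2800]
3 containers opened.

3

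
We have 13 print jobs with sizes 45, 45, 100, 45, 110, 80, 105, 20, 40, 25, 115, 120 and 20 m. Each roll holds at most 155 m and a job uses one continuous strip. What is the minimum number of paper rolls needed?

Total = 120 + 115 + 110 + 105 + 100 + 80 + 45 + 45 + 45 + 40 + 25 + 20 + 20 = 870 m.
Lower bound: ⌈870/155⌉ = 6 paper rolls.
A packing using 6 paper rolls:
  roll 1: 120 + 25 = 145
  roll 2: 115 + 40 = 155
  roll 3: 110 + 45 = 155
  roll 4: 105 + 45 = 150
  roll 5: 100 + 45 = 145
  roll 6: 80 + 20 + 20 = 120
This matches the lower bound, so 6 is optimal.

6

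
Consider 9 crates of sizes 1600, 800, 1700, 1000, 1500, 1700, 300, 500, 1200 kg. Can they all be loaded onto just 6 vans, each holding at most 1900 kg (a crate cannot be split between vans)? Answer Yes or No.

A valid assignment using 6 vans:
  van 1: 1700 = 1700
  van 2: 1700 = 1700
  van 3: 1600 + 300 = 1900
  van 4: 1500 = 1500
  van 5: 1200 + 500 = 1700
  van 6: 1000 + 800 = 1800
Every load is within 1900 kg, so 6 vans suffice.

Yes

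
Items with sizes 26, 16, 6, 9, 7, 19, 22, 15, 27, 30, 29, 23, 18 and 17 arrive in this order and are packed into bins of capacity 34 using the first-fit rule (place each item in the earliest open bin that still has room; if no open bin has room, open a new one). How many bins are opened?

10

  26 → bin 1 (new)  [load 26/34]
  16 → bin 2 (new)  [load 16/34]
  6 → bin 1  [load 32/34]
  9 → bin 2  [load 25/34]
  7 → bin 2  [load 32/34]
  19 → bin 3 (new)  [load 19/34]
  22 → bin 4 (new)  [load 22/34]
  15 → bin 3  [load 34/34]
  27 → bin 5 (new)  [load 27/34]
  30 → bin 6 (new)  [load 30/34]
  29 → bin 7 (new)  [load 29/34]
  23 → bin 8 (new)  [load 23/34]
  18 → bin 9 (new)  [load 18/34]
  17 → bin 10 (new)  [load 17/34]
10 bins opened.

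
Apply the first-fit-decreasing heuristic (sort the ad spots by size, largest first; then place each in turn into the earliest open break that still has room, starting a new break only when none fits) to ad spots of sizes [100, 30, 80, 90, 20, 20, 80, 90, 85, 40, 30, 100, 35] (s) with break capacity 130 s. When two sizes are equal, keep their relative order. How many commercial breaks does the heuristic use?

7

Sorted descending: 100, 100, 90, 90, 85, 80, 80, 40, 35, 30, 30, 20, 20.
  100 → break 1 (new)  [load 100/130]
  100 → break 2 (new)  [load 100/130]
  90 → break 3 (new)  [load 90/130]
  90 → break 4 (new)  [load 90/130]
  85 → break 5 (new)  [load 85/130]
  80 → break 6 (new)  [load 80/130]
  80 → break 7 (new)  [load 80/130]
  40 → break 3  [load 130/130]
  35 → break 4  [load 125/130]
  30 → break 1  [load 130/130]
  30 → break 2  [load 130/130]
  20 → break 5  [load 105/130]
  20 → break 5  [load 125/130]
7 commercial breaks opened.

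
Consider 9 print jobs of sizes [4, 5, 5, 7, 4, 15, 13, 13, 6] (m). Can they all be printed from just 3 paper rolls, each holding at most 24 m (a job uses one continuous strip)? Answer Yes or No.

Yes

A valid assignment using 3 paper rolls:
  roll 1: 15 + 5 + 4 = 24
  roll 2: 13 + 7 + 4 = 24
  roll 3: 13 + 6 + 5 = 24
Every load is within 24 m, so 3 paper rolls suffice.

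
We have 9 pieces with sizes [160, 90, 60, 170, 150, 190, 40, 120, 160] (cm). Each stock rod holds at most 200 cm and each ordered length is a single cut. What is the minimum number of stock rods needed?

7

Total = 190 + 170 + 160 + 160 + 150 + 120 + 90 + 60 + 40 = 1140 cm.
Lower bound: ⌈1140/200⌉ = 6 stock rods.
A packing using 7 stock rods:
  stock rod 1: 190 = 190
  stock rod 2: 170 = 170
  stock rod 3: 160 + 40 = 200
  stock rod 4: 160 = 160
  stock rod 5: 150 = 150
  stock rod 6: 120 + 60 = 180
  stock rod 7: 90 = 90
No arrangement into 6 stock rods stays within capacity, so 7 is optimal.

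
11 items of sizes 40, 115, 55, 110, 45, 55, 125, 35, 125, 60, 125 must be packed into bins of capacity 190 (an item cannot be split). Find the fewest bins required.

Total = 125 + 125 + 125 + 115 + 110 + 60 + 55 + 55 + 45 + 40 + 35 = 890.
Lower bound: ⌈890/190⌉ = 5 bins.
A packing using 5 bins:
  bin 1: 125 + 60 = 185
  bin 2: 125 + 55 = 180
  bin 3: 125 + 55 = 180
  bin 4: 115 + 45 = 160
  bin 5: 110 + 40 + 35 = 185
This matches the lower bound, so 5 is optimal.

5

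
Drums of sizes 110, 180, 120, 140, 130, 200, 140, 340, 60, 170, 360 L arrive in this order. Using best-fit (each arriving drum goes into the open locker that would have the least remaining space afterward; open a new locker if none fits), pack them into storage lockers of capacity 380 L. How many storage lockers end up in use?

  110 → locker 1 (new)  [load 110/380]
  180 → locker 1  [load 290/380]
  120 → locker 2 (new)  [load 120/380]
  140 → locker 2  [load 260/380]
  130 → locker 3 (new)  [load 130/380]
  200 → locker 3  [load 330/380]
  140 → locker 4 (new)  [load 140/380]
  340 → locker 5 (new)  [load 340/380]
  60 → locker 1  [load 350/380]
  170 → locker 4  [load 310/380]
  360 → locker 6 (new)  [load 360/380]
6 storage lockers opened.

6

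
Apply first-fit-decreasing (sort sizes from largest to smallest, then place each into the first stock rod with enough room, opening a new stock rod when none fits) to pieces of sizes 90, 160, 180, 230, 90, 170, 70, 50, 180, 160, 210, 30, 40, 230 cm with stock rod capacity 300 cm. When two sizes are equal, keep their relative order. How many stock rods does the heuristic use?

8

Sorted descending: 230, 230, 210, 180, 180, 170, 160, 160, 90, 90, 70, 50, 40, 30.
  230 → stock rod 1 (new)  [load 230/300]
  230 → stock rod 2 (new)  [load 230/300]
  210 → stock rod 3 (new)  [load 210/300]
  180 → stock rod 4 (new)  [load 180/300]
  180 → stock rod 5 (new)  [load 180/300]
  170 → stock rod 6 (new)  [load 170/300]
  160 → stock rod 7 (new)  [load 160/300]
  160 → stock rod 8 (new)  [load 160/300]
  90 → stock rod 3  [load 300/300]
  90 → stock rod 4  [load 270/300]
  70 → stock rod 1  [load 300/300]
  50 → stock rod 2  [load 280/300]
  40 → stock rod 5  [load 220/300]
  30 → stock rod 4  [load 300/300]
8 stock rods opened.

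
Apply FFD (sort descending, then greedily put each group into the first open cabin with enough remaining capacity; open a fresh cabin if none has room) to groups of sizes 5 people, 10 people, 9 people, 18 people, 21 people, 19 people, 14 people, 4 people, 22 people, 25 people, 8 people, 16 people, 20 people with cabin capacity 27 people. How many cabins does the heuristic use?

Sorted descending: 25, 22, 21, 20, 19, 18, 16, 14, 10, 9, 8, 5, 4.
  25 → cabin 1 (new)  [load 25/27]
  22 → cabin 2 (new)  [load 22/27]
  21 → cabin 3 (new)  [load 21/27]
  20 → cabin 4 (new)  [load 20/27]
  19 → cabin 5 (new)  [load 19/27]
  18 → cabin 6 (new)  [load 18/27]
  16 → cabin 7 (new)  [load 16/27]
  14 → cabin 8 (new)  [load 14/27]
  10 → cabin 7  [load 26/27]
  9 → cabin 6  [load 27/27]
  8 → cabin 5  [load 27/27]
  5 → cabin 2  [load 27/27]
  4 → cabin 3  [load 25/27]
8 cabins opened.

8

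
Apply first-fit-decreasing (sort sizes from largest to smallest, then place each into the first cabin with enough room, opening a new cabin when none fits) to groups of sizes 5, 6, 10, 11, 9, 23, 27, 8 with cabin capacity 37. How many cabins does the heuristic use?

Sorted descending: 27, 23, 11, 10, 9, 8, 6, 5.
  27 → cabin 1 (new)  [load 27/37]
  23 → cabin 2 (new)  [load 23/37]
  11 → cabin 2  [load 34/37]
  10 → cabin 1  [load 37/37]
  9 → cabin 3 (new)  [load 9/37]
  8 → cabin 3  [load 17/37]
  6 → cabin 3  [load 23/37]
  5 → cabin 3  [load 28/37]
3 cabins opened.

3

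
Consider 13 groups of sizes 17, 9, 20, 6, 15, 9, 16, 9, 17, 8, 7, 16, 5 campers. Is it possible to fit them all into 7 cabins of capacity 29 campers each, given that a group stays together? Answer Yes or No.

A valid assignment using 6 cabins:
  cabin 1: 20 + 9 = 29
  cabin 2: 17 + 9 = 26
  cabin 3: 17 + 9 = 26
  cabin 4: 16 + 8 + 5 = 29
  cabin 5: 16 + 7 + 6 = 29
  cabin 6: 15 = 15
That uses only 6 ≤ 7, so 7 cabins are enough.

Yes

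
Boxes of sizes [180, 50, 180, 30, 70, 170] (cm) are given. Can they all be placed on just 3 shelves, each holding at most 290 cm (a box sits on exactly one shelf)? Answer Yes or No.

A valid assignment using 3 shelves:
  shelf 1: 180 + 70 + 30 = 280
  shelf 2: 180 + 50 = 230
  shelf 3: 170 = 170
Every load is within 290 cm, so 3 shelves suffice.

Yes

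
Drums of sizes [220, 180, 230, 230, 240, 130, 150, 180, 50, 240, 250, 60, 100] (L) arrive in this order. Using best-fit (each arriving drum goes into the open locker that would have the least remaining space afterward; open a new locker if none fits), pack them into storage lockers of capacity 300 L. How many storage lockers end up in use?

9

  220 → locker 1 (new)  [load 220/300]
  180 → locker 2 (new)  [load 180/300]
  230 → locker 3 (new)  [load 230/300]
  230 → locker 4 (new)  [load 230/300]
  240 → locker 5 (new)  [load 240/300]
  130 → locker 6 (new)  [load 130/300]
  150 → locker 6  [load 280/300]
  180 → locker 7 (new)  [load 180/300]
  50 → locker 5  [load 290/300]
  240 → locker 8 (new)  [load 240/300]
  250 → locker 9 (new)  [load 250/300]
  60 → locker 8  [load 300/300]
  100 → locker 2  [load 280/300]
9 storage lockers opened.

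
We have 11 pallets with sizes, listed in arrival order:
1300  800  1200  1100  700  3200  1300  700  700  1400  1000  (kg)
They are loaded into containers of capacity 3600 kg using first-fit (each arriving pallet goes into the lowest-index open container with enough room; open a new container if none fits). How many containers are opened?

5

  1300 → container 1 (new)  [load 1300/3600]
  800 → container 1  [load 2100/3600]
  1200 → container 1  [load 3300/3600]
  1100 → container 2 (new)  [load 1100/3600]
  700 → container 2  [load 1800/3600]
  3200 → container 3 (new)  [load 3200/3600]
  1300 → container 2  [load 3100/3600]
  700 → container 4 (new)  [load 700/3600]
  700 → container 4  [load 1400/3600]
  1400 → container 4  [load 2800/3600]
  1000 → container 5 (new)  [load 1000/3600]
5 containers opened.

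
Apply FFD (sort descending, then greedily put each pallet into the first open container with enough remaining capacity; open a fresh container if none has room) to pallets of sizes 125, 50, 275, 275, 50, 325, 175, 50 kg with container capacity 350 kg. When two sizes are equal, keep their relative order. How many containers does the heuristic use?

Sorted descending: 325, 275, 275, 175, 125, 50, 50, 50.
  325 → container 1 (new)  [load 325/350]
  275 → container 2 (new)  [load 275/350]
  275 → container 3 (new)  [load 275/350]
  175 → container 4 (new)  [load 175/350]
  125 → container 4  [load 300/350]
  50 → container 2  [load 325/350]
  50 → container 3  [load 325/350]
  50 → container 4  [load 350/350]
4 containers opened.

4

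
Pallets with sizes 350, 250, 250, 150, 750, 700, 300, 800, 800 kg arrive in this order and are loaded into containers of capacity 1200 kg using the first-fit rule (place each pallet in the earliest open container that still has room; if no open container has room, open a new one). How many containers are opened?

  350 → container 1 (new)  [load 350/1200]
  250 → container 1  [load 600/1200]
  250 → container 1  [load 850/1200]
  150 → container 1  [load 1000/1200]
  750 → container 2 (new)  [load 750/1200]
  700 → container 3 (new)  [load 700/1200]
  300 → container 2  [load 1050/1200]
  800 → container 4 (new)  [load 800/1200]
  800 → container 5 (new)  [load 800/1200]
5 containers opened.

5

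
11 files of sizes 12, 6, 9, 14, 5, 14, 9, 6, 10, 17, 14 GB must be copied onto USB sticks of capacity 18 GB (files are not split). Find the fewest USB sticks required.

Total = 17 + 14 + 14 + 14 + 12 + 10 + 9 + 9 + 6 + 6 + 5 = 116 GB.
Lower bound: ⌈116/18⌉ = 7 USB sticks.
A packing using 8 USB sticks:
  USB stick 1: 17 = 17
  USB stick 2: 14 = 14
  USB stick 3: 14 = 14
  USB stick 4: 14 = 14
  USB stick 5: 12 + 6 = 18
  USB stick 6: 10 + 6 = 16
  USB stick 7: 9 + 9 = 18
  USB stick 8: 5 = 5
No arrangement into 7 USB sticks stays within capacity, so 8 is optimal.

8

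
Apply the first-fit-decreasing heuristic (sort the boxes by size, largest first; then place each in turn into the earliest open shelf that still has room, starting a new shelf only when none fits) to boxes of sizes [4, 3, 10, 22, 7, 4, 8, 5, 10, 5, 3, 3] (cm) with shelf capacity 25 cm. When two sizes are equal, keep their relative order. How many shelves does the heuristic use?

Sorted descending: 22, 10, 10, 8, 7, 5, 5, 4, 4, 3, 3, 3.
  22 → shelf 1 (new)  [load 22/25]
  10 → shelf 2 (new)  [load 10/25]
  10 → shelf 2  [load 20/25]
  8 → shelf 3 (new)  [load 8/25]
  7 → shelf 3  [load 15/25]
  5 → shelf 2  [load 25/25]
  5 → shelf 3  [load 20/25]
  4 → shelf 3  [load 24/25]
  4 → shelf 4 (new)  [load 4/25]
  3 → shelf 1  [load 25/25]
  3 → shelf 4  [load 7/25]
  3 → shelf 4  [load 10/25]
4 shelves opened.

4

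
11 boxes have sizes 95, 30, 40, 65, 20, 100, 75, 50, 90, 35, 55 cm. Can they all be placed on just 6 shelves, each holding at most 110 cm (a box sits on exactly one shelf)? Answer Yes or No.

Total = 655 cm; ⌈655/110⌉ = 6.
The bound of 6 does not rule out 6, but exhaustive search shows no assignment into 6 shelves of capacity 110 cm exists — the minimum is 7.

No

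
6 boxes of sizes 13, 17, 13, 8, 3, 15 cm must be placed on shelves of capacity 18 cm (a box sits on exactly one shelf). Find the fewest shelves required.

5

Total = 17 + 15 + 13 + 13 + 8 + 3 = 69 cm.
Lower bound: ⌈69/18⌉ = 4 shelves.
A packing using 5 shelves:
  shelf 1: 17 = 17
  shelf 2: 15 + 3 = 18
  shelf 3: 13 = 13
  shelf 4: 13 = 13
  shelf 5: 8 = 8
No arrangement into 4 shelves stays within capacity, so 5 is optimal.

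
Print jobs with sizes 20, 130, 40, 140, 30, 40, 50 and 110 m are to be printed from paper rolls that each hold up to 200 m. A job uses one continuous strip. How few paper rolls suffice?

3

Total = 140 + 130 + 110 + 50 + 40 + 40 + 30 + 20 = 560 m.
Lower bound: ⌈560/200⌉ = 3 paper rolls.
A packing using 3 paper rolls:
  roll 1: 140 + 50 = 190
  roll 2: 130 + 40 + 30 = 200
  roll 3: 110 + 40 + 20 = 170
This matches the lower bound, so 3 is optimal.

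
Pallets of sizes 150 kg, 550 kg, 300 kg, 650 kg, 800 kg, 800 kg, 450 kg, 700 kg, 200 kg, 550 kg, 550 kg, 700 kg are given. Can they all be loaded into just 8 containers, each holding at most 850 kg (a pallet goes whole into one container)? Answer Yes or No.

No

Total = 6400 kg; ⌈6400/850⌉ = 8.
9 pallets each exceed half the capacity and cannot share a container, forcing at least 9 containers.
At least 9 containers are required, but only 8 are allowed.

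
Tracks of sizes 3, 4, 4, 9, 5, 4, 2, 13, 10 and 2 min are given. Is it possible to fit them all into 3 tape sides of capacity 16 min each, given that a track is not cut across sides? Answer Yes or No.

Total = 56 min; ⌈56/16⌉ = 4.
At least 4 tape sides are required, but only 3 are allowed.

No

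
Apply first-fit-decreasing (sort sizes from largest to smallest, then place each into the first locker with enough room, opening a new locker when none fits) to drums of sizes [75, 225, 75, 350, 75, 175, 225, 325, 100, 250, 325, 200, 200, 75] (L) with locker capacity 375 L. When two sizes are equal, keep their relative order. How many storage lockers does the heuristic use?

Sorted descending: 350, 325, 325, 250, 225, 225, 200, 200, 175, 100, 75, 75, 75, 75.
  350 → locker 1 (new)  [load 350/375]
  325 → locker 2 (new)  [load 325/375]
  325 → locker 3 (new)  [load 325/375]
  250 → locker 4 (new)  [load 250/375]
  225 → locker 5 (new)  [load 225/375]
  225 → locker 6 (new)  [load 225/375]
  200 → locker 7 (new)  [load 200/375]
  200 → locker 8 (new)  [load 200/375]
  175 → locker 7  [load 375/375]
  100 → locker 4  [load 350/375]
  75 → locker 5  [load 300/375]
  75 → locker 5  [load 375/375]
  75 → locker 6  [load 300/375]
  75 → locker 6  [load 375/375]
8 storage lockers opened.

8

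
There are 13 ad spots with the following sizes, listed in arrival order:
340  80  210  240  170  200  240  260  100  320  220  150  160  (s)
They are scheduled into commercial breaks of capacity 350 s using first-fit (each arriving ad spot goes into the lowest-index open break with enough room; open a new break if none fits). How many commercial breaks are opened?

  340 → break 1 (new)  [load 340/350]
  80 → break 2 (new)  [load 80/350]
  210 → break 2  [load 290/350]
  240 → break 3 (new)  [load 240/350]
  170 → break 4 (new)  [load 170/350]
  200 → break 5 (new)  [load 200/350]
  240 → break 6 (new)  [load 240/350]
  260 → break 7 (new)  [load 260/350]
  100 → break 3  [load 340/350]
  320 → break 8 (new)  [load 320/350]
  220 → break 9 (new)  [load 220/350]
  150 → break 4  [load 320/350]
  160 → break 10 (new)  [load 160/350]
10 commercial breaks opened.

10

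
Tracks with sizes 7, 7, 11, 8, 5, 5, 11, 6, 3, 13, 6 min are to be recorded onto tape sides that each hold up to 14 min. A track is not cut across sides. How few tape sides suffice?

7

Total = 13 + 11 + 11 + 8 + 7 + 7 + 6 + 6 + 5 + 5 + 3 = 82 min.
Lower bound: ⌈82/14⌉ = 6 tape sides.
A packing using 7 tape sides:
  side 1: 13 = 13
  side 2: 11 + 3 = 14
  side 3: 11 = 11
  side 4: 8 + 6 = 14
  side 5: 7 + 7 = 14
  side 6: 6 + 5 = 11
  side 7: 5 = 5
No arrangement into 6 tape sides stays within capacity, so 7 is optimal.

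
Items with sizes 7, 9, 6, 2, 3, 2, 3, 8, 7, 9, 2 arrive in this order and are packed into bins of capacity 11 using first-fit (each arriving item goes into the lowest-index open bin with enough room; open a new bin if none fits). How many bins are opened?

6

  7 → bin 1 (new)  [load 7/11]
  9 → bin 2 (new)  [load 9/11]
  6 → bin 3 (new)  [load 6/11]
  2 → bin 1  [load 9/11]
  3 → bin 3  [load 9/11]
  2 → bin 1  [load 11/11]
  3 → bin 4 (new)  [load 3/11]
  8 → bin 4  [load 11/11]
  7 → bin 5 (new)  [load 7/11]
  9 → bin 6 (new)  [load 9/11]
  2 → bin 2  [load 11/11]
6 bins opened.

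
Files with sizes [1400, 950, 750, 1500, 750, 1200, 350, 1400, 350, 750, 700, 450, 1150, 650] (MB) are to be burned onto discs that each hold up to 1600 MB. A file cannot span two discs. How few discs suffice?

9

Total = 1500 + 1400 + 1400 + 1200 + 1150 + 950 + 750 + 750 + 750 + 700 + 650 + 450 + 350 + 350 = 12350 MB.
Lower bound: ⌈12350/1600⌉ = 8 discs.
A packing using 9 discs:
  disc 1: 1500 = 1500
  disc 2: 1400 = 1400
  disc 3: 1400 = 1400
  disc 4: 1200 + 350 = 1550
  disc 5: 1150 + 450 = 1600
  disc 6: 950 + 650 = 1600
  disc 7: 750 + 750 = 1500
  disc 8: 750 + 700 = 1450
  disc 9: 350 = 350
No arrangement into 8 discs stays within capacity, so 9 is optimal.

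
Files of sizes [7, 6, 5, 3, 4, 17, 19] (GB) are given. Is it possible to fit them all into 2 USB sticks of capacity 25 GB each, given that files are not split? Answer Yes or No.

Total = 61 GB; ⌈61/25⌉ = 3.
At least 3 USB sticks are required, but only 2 are allowed.

No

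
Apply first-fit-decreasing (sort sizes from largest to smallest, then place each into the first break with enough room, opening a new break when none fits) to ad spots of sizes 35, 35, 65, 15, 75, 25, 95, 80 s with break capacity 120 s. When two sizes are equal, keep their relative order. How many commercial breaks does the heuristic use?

Sorted descending: 95, 80, 75, 65, 35, 35, 25, 15.
  95 → break 1 (new)  [load 95/120]
  80 → break 2 (new)  [load 80/120]
  75 → break 3 (new)  [load 75/120]
  65 → break 4 (new)  [load 65/120]
  35 → break 2  [load 115/120]
  35 → break 3  [load 110/120]
  25 → break 1  [load 120/120]
  15 → break 4  [load 80/120]
4 commercial breaks opened.

4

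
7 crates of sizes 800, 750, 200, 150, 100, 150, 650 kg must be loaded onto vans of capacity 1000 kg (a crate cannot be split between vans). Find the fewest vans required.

3

Total = 800 + 750 + 650 + 200 + 150 + 150 + 100 = 2800 kg.
Lower bound: ⌈2800/1000⌉ = 3 vans.
A packing using 3 vans:
  van 1: 800 + 200 = 1000
  van 2: 750 + 150 + 100 = 1000
  van 3: 650 + 150 = 800
This matches the lower bound, so 3 is optimal.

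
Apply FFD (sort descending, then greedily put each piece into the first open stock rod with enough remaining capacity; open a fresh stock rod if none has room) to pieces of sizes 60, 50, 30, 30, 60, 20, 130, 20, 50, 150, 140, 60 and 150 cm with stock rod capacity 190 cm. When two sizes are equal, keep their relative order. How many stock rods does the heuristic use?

Sorted descending: 150, 150, 140, 130, 60, 60, 60, 50, 50, 30, 30, 20, 20.
  150 → stock rod 1 (new)  [load 150/190]
  150 → stock rod 2 (new)  [load 150/190]
  140 → stock rod 3 (new)  [load 140/190]
  130 → stock rod 4 (new)  [load 130/190]
  60 → stock rod 4  [load 190/190]
  60 → stock rod 5 (new)  [load 60/190]
  60 → stock rod 5  [load 120/190]
  50 → stock rod 3  [load 190/190]
  50 → stock rod 5  [load 170/190]
  30 → stock rod 1  [load 180/190]
  30 → stock rod 2  [load 180/190]
  20 → stock rod 5  [load 190/190]
  20 → stock rod 6 (new)  [load 20/190]
6 stock rods opened.

6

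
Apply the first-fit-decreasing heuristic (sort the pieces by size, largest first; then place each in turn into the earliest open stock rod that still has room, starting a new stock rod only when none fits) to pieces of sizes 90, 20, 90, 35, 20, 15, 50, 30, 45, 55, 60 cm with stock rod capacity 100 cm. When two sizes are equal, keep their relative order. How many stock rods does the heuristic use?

6

Sorted descending: 90, 90, 60, 55, 50, 45, 35, 30, 20, 20, 15.
  90 → stock rod 1 (new)  [load 90/100]
  90 → stock rod 2 (new)  [load 90/100]
  60 → stock rod 3 (new)  [load 60/100]
  55 → stock rod 4 (new)  [load 55/100]
  50 → stock rod 5 (new)  [load 50/100]
  45 → stock rod 4  [load 100/100]
  35 → stock rod 3  [load 95/100]
  30 → stock rod 5  [load 80/100]
  20 → stock rod 5  [load 100/100]
  20 → stock rod 6 (new)  [load 20/100]
  15 → stock rod 6  [load 35/100]
6 stock rods opened.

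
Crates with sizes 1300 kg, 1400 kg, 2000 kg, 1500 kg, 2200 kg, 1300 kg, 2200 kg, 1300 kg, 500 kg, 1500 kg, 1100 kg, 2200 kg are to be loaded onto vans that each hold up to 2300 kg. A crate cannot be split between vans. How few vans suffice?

Total = 2200 + 2200 + 2200 + 2000 + 1500 + 1500 + 1400 + 1300 + 1300 + 1300 + 1100 + 500 = 18500 kg.
Lower bound: ⌈18500/2300⌉ = 9 vans.
Also, 10 crates each exceed 1150 kg, and no two of those can share a van, so at least 10 vans are needed.
A packing using 11 vans:
  van 1: 2200 = 2200
  van 2: 2200 = 2200
  van 3: 2200 = 2200
  van 4: 2000 = 2000
  van 5: 1500 + 500 = 2000
  van 6: 1500 = 1500
  van 7: 1400 = 1400
  van 8: 1300 = 1300
  van 9: 1300 = 1300
  van 10: 1300 = 1300
  van 11: 1100 = 1100
No arrangement into 10 vans stays within capacity, so 11 is optimal.

11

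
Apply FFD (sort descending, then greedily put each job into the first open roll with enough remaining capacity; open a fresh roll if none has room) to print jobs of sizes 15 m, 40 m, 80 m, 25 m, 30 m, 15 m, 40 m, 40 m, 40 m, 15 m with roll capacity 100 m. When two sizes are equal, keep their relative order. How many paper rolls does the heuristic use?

Sorted descending: 80, 40, 40, 40, 40, 30, 25, 15, 15, 15.
  80 → roll 1 (new)  [load 80/100]
  40 → roll 2 (new)  [load 40/100]
  40 → roll 2  [load 80/100]
  40 → roll 3 (new)  [load 40/100]
  40 → roll 3  [load 80/100]
  30 → roll 4 (new)  [load 30/100]
  25 → roll 4  [load 55/100]
  15 → roll 1  [load 95/100]
  15 → roll 2  [load 95/100]
  15 → roll 3  [load 95/100]
4 paper rolls opened.

4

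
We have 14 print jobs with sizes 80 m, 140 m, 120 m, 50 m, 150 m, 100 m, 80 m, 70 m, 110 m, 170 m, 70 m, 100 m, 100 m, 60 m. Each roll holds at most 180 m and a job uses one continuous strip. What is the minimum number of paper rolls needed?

Total = 170 + 150 + 140 + 120 + 110 + 100 + 100 + 100 + 80 + 80 + 70 + 70 + 60 + 50 = 1400 m.
Lower bound: ⌈1400/180⌉ = 8 paper rolls.
A packing using 9 paper rolls:
  roll 1: 170 = 170
  roll 2: 150 = 150
  roll 3: 140 = 140
  roll 4: 120 + 60 = 180
  roll 5: 110 + 70 = 180
  roll 6: 100 + 80 = 180
  roll 7: 100 + 80 = 180
  roll 8: 100 + 70 = 170
  roll 9: 50 = 50
No arrangement into 8 paper rolls stays within capacity, so 9 is optimal.

9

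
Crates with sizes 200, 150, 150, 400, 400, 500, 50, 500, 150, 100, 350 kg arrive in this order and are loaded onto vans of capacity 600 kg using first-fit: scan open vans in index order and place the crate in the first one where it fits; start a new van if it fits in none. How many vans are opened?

6

  200 → van 1 (new)  [load 200/600]
  150 → van 1  [load 350/600]
  150 → van 1  [load 500/600]
  400 → van 2 (new)  [load 400/600]
  400 → van 3 (new)  [load 400/600]
  500 → van 4 (new)  [load 500/600]
  50 → van 1  [load 550/600]
  500 → van 5 (new)  [load 500/600]
  150 → van 2  [load 550/600]
  100 → van 3  [load 500/600]
  350 → van 6 (new)  [load 350/600]
6 vans opened.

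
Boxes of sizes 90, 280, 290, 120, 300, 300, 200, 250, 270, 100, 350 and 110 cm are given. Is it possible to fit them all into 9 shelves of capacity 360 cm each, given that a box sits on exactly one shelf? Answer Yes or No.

Yes

A valid assignment using 9 shelves:
  shelf 1: 350 = 350
  shelf 2: 300 = 300
  shelf 3: 300 = 300
  shelf 4: 290 = 290
  shelf 5: 280 = 280
  shelf 6: 270 + 90 = 360
  shelf 7: 250 + 110 = 360
  shelf 8: 200 + 120 = 320
  shelf 9: 100 = 100
Every load is within 360 cm, so 9 shelves suffice.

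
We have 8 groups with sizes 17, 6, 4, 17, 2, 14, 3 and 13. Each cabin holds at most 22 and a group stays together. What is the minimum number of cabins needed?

4

Total = 17 + 17 + 14 + 13 + 6 + 4 + 3 + 2 = 76.
Lower bound: ⌈76/22⌉ = 4 cabins.
A packing using 4 cabins:
  cabin 1: 17 + 4 = 21
  cabin 2: 17 + 3 + 2 = 22
  cabin 3: 14 + 6 = 20
  cabin 4: 13 = 13
This matches the lower bound, so 4 is optimal.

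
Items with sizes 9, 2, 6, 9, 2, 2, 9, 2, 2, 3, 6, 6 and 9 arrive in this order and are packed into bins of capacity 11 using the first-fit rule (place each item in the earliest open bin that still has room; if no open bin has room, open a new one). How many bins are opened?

  9 → bin 1 (new)  [load 9/11]
  2 → bin 1  [load 11/11]
  6 → bin 2 (new)  [load 6/11]
  9 → bin 3 (new)  [load 9/11]
  2 → bin 2  [load 8/11]
  2 → bin 2  [load 10/11]
  9 → bin 4 (new)  [load 9/11]
  2 → bin 3  [load 11/11]
  2 → bin 4  [load 11/11]
  3 → bin 5 (new)  [load 3/11]
  6 → bin 5  [load 9/11]
  6 → bin 6 (new)  [load 6/11]
  9 → bin 7 (new)  [load 9/11]
7 bins opened.

7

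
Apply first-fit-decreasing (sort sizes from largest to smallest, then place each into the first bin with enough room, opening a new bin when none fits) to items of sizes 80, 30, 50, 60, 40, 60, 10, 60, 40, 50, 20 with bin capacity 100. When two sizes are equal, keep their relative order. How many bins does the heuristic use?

Sorted descending: 80, 60, 60, 60, 50, 50, 40, 40, 30, 20, 10.
  80 → bin 1 (new)  [load 80/100]
  60 → bin 2 (new)  [load 60/100]
  60 → bin 3 (new)  [load 60/100]
  60 → bin 4 (new)  [load 60/100]
  50 → bin 5 (new)  [load 50/100]
  50 → bin 5  [load 100/100]
  40 → bin 2  [load 100/100]
  40 → bin 3  [load 100/100]
  30 → bin 4  [load 90/100]
  20 → bin 1  [load 100/100]
  10 → bin 4  [load 100/100]
5 bins opened.

5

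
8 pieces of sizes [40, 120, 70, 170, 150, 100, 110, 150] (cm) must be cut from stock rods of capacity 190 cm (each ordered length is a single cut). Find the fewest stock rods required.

6

Total = 170 + 150 + 150 + 120 + 110 + 100 + 70 + 40 = 910 cm.
Lower bound: ⌈910/190⌉ = 5 stock rods.
Also, 6 pieces each exceed 95 cm, and no two of those can share a stock rod, so at least 6 stock rods are needed.
A packing using 6 stock rods:
  stock rod 1: 170 = 170
  stock rod 2: 150 + 40 = 190
  stock rod 3: 150 = 150
  stock rod 4: 120 + 70 = 190
  stock rod 5: 110 = 110
  stock rod 6: 100 = 100
This matches the lower bound, so 6 is optimal.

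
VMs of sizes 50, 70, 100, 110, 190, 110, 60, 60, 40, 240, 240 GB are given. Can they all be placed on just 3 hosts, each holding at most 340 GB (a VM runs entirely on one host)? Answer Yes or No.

No

Total = 1270 GB; ⌈1270/340⌉ = 4.
At least 4 hosts are required, but only 3 are allowed.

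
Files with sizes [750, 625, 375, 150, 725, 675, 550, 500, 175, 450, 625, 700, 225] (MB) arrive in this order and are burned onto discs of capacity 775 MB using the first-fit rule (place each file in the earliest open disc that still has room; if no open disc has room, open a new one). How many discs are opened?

10

  750 → disc 1 (new)  [load 750/775]
  625 → disc 2 (new)  [load 625/775]
  375 → disc 3 (new)  [load 375/775]
  150 → disc 2  [load 775/775]
  725 → disc 4 (new)  [load 725/775]
  675 → disc 5 (new)  [load 675/775]
  550 → disc 6 (new)  [load 550/775]
  500 → disc 7 (new)  [load 500/775]
  175 → disc 3  [load 550/775]
  450 → disc 8 (new)  [load 450/775]
  625 → disc 9 (new)  [load 625/775]
  700 → disc 10 (new)  [load 700/775]
  225 → disc 3  [load 775/775]
10 discs opened.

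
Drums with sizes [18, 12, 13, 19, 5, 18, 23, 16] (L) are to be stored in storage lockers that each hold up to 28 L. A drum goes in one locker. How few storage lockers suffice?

Total = 23 + 19 + 18 + 18 + 16 + 13 + 12 + 5 = 124 L.
Lower bound: ⌈124/28⌉ = 5 storage lockers.
A packing using 6 storage lockers:
  locker 1: 23 + 5 = 28
  locker 2: 19 = 19
  locker 3: 18 = 18
  locker 4: 18 = 18
  locker 5: 16 + 12 = 28
  locker 6: 13 = 13
No arrangement into 5 storage lockers stays within capacity, so 6 is optimal.

6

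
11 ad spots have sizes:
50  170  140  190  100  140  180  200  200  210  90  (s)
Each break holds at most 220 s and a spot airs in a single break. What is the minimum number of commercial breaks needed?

Total = 210 + 200 + 200 + 190 + 180 + 170 + 140 + 140 + 100 + 90 + 50 = 1670 s.
Lower bound: ⌈1670/220⌉ = 8 commercial breaks.
A packing using 9 commercial breaks:
  break 1: 210 = 210
  break 2: 200 = 200
  break 3: 200 = 200
  break 4: 190 = 190
  break 5: 180 = 180
  break 6: 170 + 50 = 220
  break 7: 140 = 140
  break 8: 140 = 140
  break 9: 100 + 90 = 190
No arrangement into 8 commercial breaks stays within capacity, so 9 is optimal.

9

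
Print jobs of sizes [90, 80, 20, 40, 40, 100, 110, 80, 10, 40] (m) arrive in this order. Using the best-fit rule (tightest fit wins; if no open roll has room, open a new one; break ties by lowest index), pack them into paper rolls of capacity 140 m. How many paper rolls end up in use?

5

  90 → roll 1 (new)  [load 90/140]
  80 → roll 2 (new)  [load 80/140]
  20 → roll 1  [load 110/140]
  40 → roll 2  [load 120/140]
  40 → roll 3 (new)  [load 40/140]
  100 → roll 3  [load 140/140]
  110 → roll 4 (new)  [load 110/140]
  80 → roll 5 (new)  [load 80/140]
  10 → roll 2  [load 130/140]
  40 → roll 5  [load 120/140]
5 paper rolls opened.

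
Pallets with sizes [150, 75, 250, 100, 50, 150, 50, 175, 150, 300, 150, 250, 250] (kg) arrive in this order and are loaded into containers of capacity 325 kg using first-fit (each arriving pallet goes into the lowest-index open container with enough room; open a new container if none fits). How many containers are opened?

  150 → container 1 (new)  [load 150/325]
  75 → container 1  [load 225/325]
  250 → container 2 (new)  [load 250/325]
  100 → container 1  [load 325/325]
  50 → container 2  [load 300/325]
  150 → container 3 (new)  [load 150/325]
  50 → container 3  [load 200/325]
  175 → container 4 (new)  [load 175/325]
  150 → container 4  [load 325/325]
  300 → container 5 (new)  [load 300/325]
  150 → container 6 (new)  [load 150/325]
  250 → container 7 (new)  [load 250/325]
  250 → container 8 (new)  [load 250/325]
8 containers opened.

8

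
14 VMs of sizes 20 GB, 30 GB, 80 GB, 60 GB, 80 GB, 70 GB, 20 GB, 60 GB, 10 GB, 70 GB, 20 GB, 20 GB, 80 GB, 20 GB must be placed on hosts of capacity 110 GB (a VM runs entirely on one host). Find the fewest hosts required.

Total = 80 + 80 + 80 + 70 + 70 + 60 + 60 + 30 + 20 + 20 + 20 + 20 + 20 + 10 = 640 GB.
Lower bound: ⌈640/110⌉ = 6 hosts.
Also, 7 VMs each exceed 55 GB, and no two of those can share a host, so at least 7 hosts are needed.
A packing using 7 hosts:
  host 1: 80 + 30 = 110
  host 2: 80 + 20 + 10 = 110
  host 3: 80 + 20 = 100
  host 4: 70 + 20 + 20 = 110
  host 5: 70 + 20 = 90
  host 6: 60 = 60
  host 7: 60 = 60
This matches the lower bound, so 7 is optimal.

7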